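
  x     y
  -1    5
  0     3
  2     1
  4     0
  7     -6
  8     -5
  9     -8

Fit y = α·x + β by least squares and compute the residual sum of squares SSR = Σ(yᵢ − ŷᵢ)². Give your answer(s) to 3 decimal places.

SSR = 4.905

Entries of MᵀM: Σx·x = 215, Σx = 29, Σ1 = 7.
Moment sums: Σx·y = -157, Σy = -10.
So MᵀM·[α, β]ᵀ = Mᵀy: [[215, 29]; [29, 7]]·[α, β]ᵀ = [-157, -10]ᵀ.
Δ = 215·7 − 29² = 664.
α = ((-157)·7 − 29·(-10))/664 = -809/664; β = (215·(-10) − 29·(-157))/664 = 2403/664.
Residuals: 27/166, -411/664, -121/664, 833/664, -181/166, 749/664, -217/332; SSR = 3257/664.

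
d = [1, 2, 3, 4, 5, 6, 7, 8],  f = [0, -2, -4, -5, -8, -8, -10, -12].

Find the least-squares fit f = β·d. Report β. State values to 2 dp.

β = -1.42

Compute the Gram sums: Σd·d = 204.
And Σd·f = -290.
So AᵀA·[β]ᵀ = Aᵀf: [[204]]·[β]ᵀ = [-290]ᵀ.
Hence β = -290 / 204 ≈ -1.42157.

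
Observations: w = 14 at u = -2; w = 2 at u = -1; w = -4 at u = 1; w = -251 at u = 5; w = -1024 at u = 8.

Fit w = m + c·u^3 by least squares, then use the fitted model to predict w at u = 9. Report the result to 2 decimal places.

ŵ = -1457.43

From the data, Σ1 = 5, Σu^3 = 629, Σu^3·u^3 = 277835.
For Aᵀw: Σw = -1263, Σu^3·w = -555781.
Eliminating c: 277835·(row 1) − 629·(row 2) gives 993534·m = 277835·(-1263) − 629·(-555781) = -1319356, so m = -659678/496767.
Then c = ((-555781) − 629·(-659678/496767))/277835 = -992239/496767.
At u = 9: ŵ = (-659678/496767)·(1) + (-992239/496767)·(729) = -724001909/496767.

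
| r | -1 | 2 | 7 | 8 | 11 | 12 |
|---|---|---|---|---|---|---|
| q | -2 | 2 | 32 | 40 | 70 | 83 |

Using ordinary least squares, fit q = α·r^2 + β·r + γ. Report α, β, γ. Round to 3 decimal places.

Forming AᵀA = [[41891, 3921, 383]; [3921, 383, 39]; [383, 39, 6]] and Aᵀq = [24556, 2316, 225]ᵀ gives AᵀA·[α, β, γ]ᵀ = Aᵀq.
Row-reducing yields α = 42117/89852, β = 126627/89852, γ = -71047/44926.

α = 0.469, β = 1.409, γ = -1.581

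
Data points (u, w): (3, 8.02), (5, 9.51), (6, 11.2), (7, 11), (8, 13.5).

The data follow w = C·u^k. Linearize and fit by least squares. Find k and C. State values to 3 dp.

k = 0.487, C = 4.571

Let Y = ln w. Fitting Y = k·ln u + ln C by least squares:
Σln u = 8.5252, Σ(ln u)² = 15.1183, Σln w = 11.7508, Σln u·ln w = 20.3192.
Normal system: [[15.1183, 8.5252]; [8.5252, 5]]·[k, ln C]ᵀ = [20.3192, 11.7508]ᵀ.
Slope k = (n·Σln u·ln w − Σln u·Σln w)/(n·Σ(ln u)² − (Σln u)²) = (5·20.3192 − 8.5252·11.7508)/2.9130 = 0.48704; ln C = (Σln w − k·Σln u)/n = 1.51973, so C = exp(1.51973) = 4.57100.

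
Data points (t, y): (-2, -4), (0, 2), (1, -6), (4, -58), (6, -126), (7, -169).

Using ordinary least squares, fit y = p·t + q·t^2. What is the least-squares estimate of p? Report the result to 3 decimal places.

XᵀX·[p, q]ᵀ = Xᵀy reads: 106·p + 616·q = -2169;  616·p + 3970·q = -13767.
(Σt·t = 106, Σt·t^2 = 616, Σt^2·t^2 = 3970, Σt·y = -2169, Σt^2·y = -13767.)
Determinant 106·3970 − 616² = 41364.
p = ((-2169)·3970 − 616·(-13767))/41364 = -21743/6894; q = (106·(-13767) − 616·(-2169))/41364 = -20533/6894.

p = -3.154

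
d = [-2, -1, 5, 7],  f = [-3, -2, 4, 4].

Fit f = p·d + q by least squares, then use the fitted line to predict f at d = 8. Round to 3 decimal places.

Forming MᵀM = [[79, 9]; [9, 4]] and Mᵀf = [56, 3]ᵀ gives MᵀM·[p, q]ᵀ = Mᵀf.
Determinant 79·4 − 9² = 235.
p = (56·4 − 9·3)/235 = 197/235; q = (79·3 − 9·56)/235 = -267/235.
At d = 8: f̂ = (197/235)·(8) + (-267/235)·(1) = 1309/235.

f̂ = 5.570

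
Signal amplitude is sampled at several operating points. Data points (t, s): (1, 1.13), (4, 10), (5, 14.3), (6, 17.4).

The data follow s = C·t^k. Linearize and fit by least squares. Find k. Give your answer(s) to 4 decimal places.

Linearized form: ln s = k·ln t + ln C. From the 4 transformed points,
Sums: Σln t = 4.7875, Σ(ln t)² = 7.7225, Σln s = 7.9415, Σln t·ln s = 12.5917.
Normal system: [[7.7225, 4.7875]; [4.7875, 4]]·[k, ln C]ᵀ = [12.5917, 7.9415]ᵀ.
Δ = 7.7225·4 − (4.7875)² = 7.9699; k = (12.5917·4 − 4.7875·7.9415)/7.9699 = 1.54916, ln C = (7.7225·7.9415 − 4.7875·12.5917)/7.9699 = 0.13123.

k = 1.5492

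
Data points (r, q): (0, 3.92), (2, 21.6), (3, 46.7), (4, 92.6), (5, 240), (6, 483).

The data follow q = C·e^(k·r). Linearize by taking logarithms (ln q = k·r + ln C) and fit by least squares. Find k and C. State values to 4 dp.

k = 0.8015, C = 4.0834

Taking logs, ln q = k·r + ln C, so regress ln q on r.
Sums: Σr = 20.0000, Σ(r)² = 90.0000, Σln q = 24.4715, Σr·ln q = 100.2731.
Normal system: [[90.0000, 20.0000]; [20.0000, 6]]·[k, ln C]ᵀ = [100.2731, 24.4715]ᵀ.
Solving (det = 140.0000): k = 0.80149, ln C = 1.40694, so C = exp(1.40694) = 4.08343.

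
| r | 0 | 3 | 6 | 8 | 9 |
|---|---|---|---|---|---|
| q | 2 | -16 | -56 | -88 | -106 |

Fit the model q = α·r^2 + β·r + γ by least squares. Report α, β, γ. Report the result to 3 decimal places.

α = -0.890, β = -4.154, γ = 2.631

Setting ∂/∂α … = 0 gives: 12034·α + 1484·β + 190·γ = -16378;  1484·α + 190·β + 26·γ = -2042;  190·α + 26·β + 5·γ = -264.
Solving the 3×3 system (Gaussian elimination) gives α = -6599/7413, β = -30797/7413, γ = 6500/2471.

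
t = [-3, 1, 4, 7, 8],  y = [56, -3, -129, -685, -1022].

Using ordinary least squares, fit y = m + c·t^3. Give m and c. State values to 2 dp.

From the data, Σ1 = 5, Σt^3 = 893, Σt^3·t^3 = 384619.
Moment sums: Σy = -1783, Σt^3·y = -767990.
Normal equations: [[5, 893]; [893, 384619]]·[m, c]ᵀ = [-1783, -767990]ᵀ.
det = 5·384619 − 893² = 1125646.
m = ((-1783)·384619 − 893·(-767990))/1125646 = 39393/1125646; c = (5·(-767990) − 893·(-1783))/1125646 = -2247731/1125646.

m = 0.03, c = -2.00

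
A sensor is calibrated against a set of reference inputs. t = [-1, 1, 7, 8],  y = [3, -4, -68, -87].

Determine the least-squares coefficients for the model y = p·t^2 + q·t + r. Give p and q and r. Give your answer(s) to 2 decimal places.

Compute the Gram sums: Σt^2·t^2 = 6499, Σt^2·t = 855, Σt^2 = 115, Σt·t = 115, Σt = 15, Σ1 = 4.
For Mᵀy: Σt^2·y = -8901, Σt·y = -1179, Σy = -156.
So MᵀM·[p, q, r]ᵀ = Mᵀy: [[6499, 855, 115]; [855, 115, 15]; [115, 15, 4]]·[p, q, r]ᵀ = [-8901, -1179, -156]ᵀ.
Solving the 3×3 system (Gaussian elimination) gives p = -1031/1068, q = -5603/1780, r = 149/267.

p = -0.97, q = -3.15, r = 0.56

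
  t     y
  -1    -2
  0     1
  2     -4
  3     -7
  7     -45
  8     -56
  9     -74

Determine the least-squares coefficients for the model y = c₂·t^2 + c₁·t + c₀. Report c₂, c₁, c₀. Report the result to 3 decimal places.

c₂ = -0.946, c₁ = 0.367, c₀ = -0.085

Forming AᵀA = [[13156, 1618, 208]; [1618, 208, 28]; [208, 28, 7]] and Aᵀy = [-11864, -1456, -187]ᵀ gives AᵀA·[c₂, c₁, c₀]ᵀ = Aᵀy.
Row-reducing yields c₂ = -28598/30243, c₁ = 11104/30243, c₀ = -151/1779.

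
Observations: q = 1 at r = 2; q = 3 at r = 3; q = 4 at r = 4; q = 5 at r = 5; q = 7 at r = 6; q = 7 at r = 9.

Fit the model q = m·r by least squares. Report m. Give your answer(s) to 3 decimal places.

Sums needed: Σr·r = 171.
Right-hand side: Σr·q = 157.
Hence m = 157 / 171 ≈ 0.918129.

m = 0.918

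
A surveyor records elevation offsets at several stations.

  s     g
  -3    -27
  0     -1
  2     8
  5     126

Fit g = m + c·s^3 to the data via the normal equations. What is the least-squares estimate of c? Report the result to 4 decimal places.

From the data, Σ1 = 4, Σs^3 = 106, Σs^3·s^3 = 16418.
Moment sums: Σg = 106, Σs^3·g = 16543.
So AᵀA·[m, c]ᵀ = Aᵀg: [[4, 106]; [106, 16418]]·[m, c]ᵀ = [106, 16543]ᵀ.
Eliminating c: 16418·(row 1) − 106·(row 2) gives 54436·m = 16418·106 − 106·16543 = -13250, so m = -6625/27218.
Then c = (16543 − 106·(-6625/27218))/16418 = 13734/13609.

c = 1.0092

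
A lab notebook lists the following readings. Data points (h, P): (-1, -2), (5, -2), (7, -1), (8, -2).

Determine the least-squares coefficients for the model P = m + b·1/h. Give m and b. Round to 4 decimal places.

m = -1.7135, b = 0.2745

Setting ∂/∂m … = 0 gives: 4·m + (-149/280)·b = -7;  (-149/280)·m + (84361/78400)·b = 169/140.
(Σ1 = 4, Σ1/h = -149/280, Σ1/h·1/h = 84361/78400, ΣP = -7, Σ1/h·P = 169/140.)
Δ = 4·(84361/78400) − (-149/280)² = 315243/78400.
m = ((-7)·(84361/78400) − (-149/280)·(169/140))/(315243/78400) = -180055/105081; b = (4·(169/140) − (-149/280)·(-7))/(315243/78400) = 28840/105081.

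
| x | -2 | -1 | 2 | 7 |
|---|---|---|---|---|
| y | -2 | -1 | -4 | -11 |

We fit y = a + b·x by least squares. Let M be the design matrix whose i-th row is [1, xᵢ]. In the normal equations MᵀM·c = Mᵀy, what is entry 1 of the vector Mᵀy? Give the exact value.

-18

Entry 1 ↔ basis 1, so (Mᵀy)_{1} = Σᵢ yᵢ = (1)·(-2) + (1)·(-1) + (1)·(-4) + (1)·(-11) = -18.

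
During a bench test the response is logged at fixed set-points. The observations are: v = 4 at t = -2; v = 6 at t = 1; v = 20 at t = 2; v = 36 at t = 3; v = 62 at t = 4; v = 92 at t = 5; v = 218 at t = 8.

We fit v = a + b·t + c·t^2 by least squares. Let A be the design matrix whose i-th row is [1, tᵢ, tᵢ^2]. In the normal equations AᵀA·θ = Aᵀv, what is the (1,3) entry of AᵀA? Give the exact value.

Row 1 ↔ basis 1, column 3 ↔ basis t^2, so (AᵀA)_{1,3} = Σᵢ t^2 = (1)·(4) + (1)·(1) + (1)·(4) + (1)·(9) + (1)·(16) + (1)·(25) + (1)·(64) = 123.

123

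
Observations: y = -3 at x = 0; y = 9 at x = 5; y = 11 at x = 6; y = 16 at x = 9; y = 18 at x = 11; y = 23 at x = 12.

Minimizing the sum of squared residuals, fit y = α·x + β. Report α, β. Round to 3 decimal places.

α = 2.010, β = -2.073

Entries of MᵀM: Σx·x = 407, Σx = 43, Σ1 = 6.
And Σx·y = 729, Σy = 74.
Normal equations: [[407, 43]; [43, 6]]·[α, β]ᵀ = [729, 74]ᵀ.
Eliminating β: 6·(row 1) − 43·(row 2) gives 593·α = 6·729 − 43·74 = 1192, so α = 1192/593.
Then β = (74 − 43·(1192/593))/6 = -1229/593.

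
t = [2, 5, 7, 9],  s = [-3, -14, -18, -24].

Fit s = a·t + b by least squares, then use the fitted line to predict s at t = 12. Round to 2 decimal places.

ŝ = -33.15

Normal-equation sums: Σt·t = 159, Σt = 23, Σ1 = 4.
Right-hand side: Σt·s = -418, Σs = -59.
det = 159·4 − 23² = 107.
a = ((-418)·4 − 23·(-59))/107 = -315/107; b = (159·(-59) − 23·(-418))/107 = 233/107.
At t = 12: ŝ = (-315/107)·(12) + (233/107)·(1) = -3547/107.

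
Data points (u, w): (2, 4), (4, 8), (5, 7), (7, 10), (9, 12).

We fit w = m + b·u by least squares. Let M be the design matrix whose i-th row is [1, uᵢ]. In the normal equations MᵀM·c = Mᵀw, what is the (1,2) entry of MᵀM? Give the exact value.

Row 1 ↔ basis 1, column 2 ↔ basis u, so (MᵀM)_{1,2} = Σᵢ u = (1)·(2) + (1)·(4) + (1)·(5) + (1)·(7) + (1)·(9) = 27.

27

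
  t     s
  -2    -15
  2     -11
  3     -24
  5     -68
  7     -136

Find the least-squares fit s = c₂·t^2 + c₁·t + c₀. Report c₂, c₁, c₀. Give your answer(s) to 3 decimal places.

Sums needed: Σt^2·t^2 = 3139, Σt^2·t = 495, Σt^2 = 91, Σt·t = 91, Σt = 15, Σ1 = 5.
For Aᵀs: Σt^2·s = -8684, Σt·s = -1356, Σs = -254.
Inverting the 3×3 Gram matrix, [c₂, c₁, c₀]ᵀ = [-17171/5914, 6501/5914, -3711/2957]ᵀ.

c₂ = -2.903, c₁ = 1.099, c₀ = -1.255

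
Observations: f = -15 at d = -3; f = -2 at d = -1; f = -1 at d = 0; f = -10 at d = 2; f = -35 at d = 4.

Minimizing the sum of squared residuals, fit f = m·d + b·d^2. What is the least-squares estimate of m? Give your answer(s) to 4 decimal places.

m = -0.8722

The normal system MᵀM·[m, b]ᵀ = Mᵀf is [[30, 44]; [44, 354]]·[m, b]ᵀ = [-113, -737]ᵀ.
Eliminating b: 354·(row 1) − 44·(row 2) gives 8684·m = 354·(-113) − 44·(-737) = -7574, so m = -3787/4342.
Then b = ((-737) − 44·(-3787/4342))/354 = -8569/4342.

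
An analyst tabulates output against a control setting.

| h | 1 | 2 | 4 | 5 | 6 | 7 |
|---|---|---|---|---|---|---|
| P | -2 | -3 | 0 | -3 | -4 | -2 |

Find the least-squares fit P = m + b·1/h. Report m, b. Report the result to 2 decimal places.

m = -2.48, b = 0.40

Setting ∂/∂m … = 0 gives: 6·m + (949/420)·b = -14;  (949/420)·m + (247081/176400)·b = -1061/210.
Determinant 6·(247081/176400) − (949/420)² = 116377/35280.
m = ((-14)·(247081/176400) − (949/420)·(-1061/210))/(116377/35280) = -1445356/581885; b = (6·(-1061/210) − (949/420)·(-14))/(116377/35280) = 46536/116377.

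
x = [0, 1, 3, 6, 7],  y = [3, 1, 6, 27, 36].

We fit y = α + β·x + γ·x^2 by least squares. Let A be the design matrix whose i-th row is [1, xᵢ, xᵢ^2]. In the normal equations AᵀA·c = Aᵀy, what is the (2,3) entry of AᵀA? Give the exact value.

Row 2 ↔ basis x, column 3 ↔ basis x^2, so (AᵀA)_{2,3} = Σᵢ (x)·(x^2) = (0)·(0) + (1)·(1) + (3)·(9) + (6)·(36) + (7)·(49) = 587.

587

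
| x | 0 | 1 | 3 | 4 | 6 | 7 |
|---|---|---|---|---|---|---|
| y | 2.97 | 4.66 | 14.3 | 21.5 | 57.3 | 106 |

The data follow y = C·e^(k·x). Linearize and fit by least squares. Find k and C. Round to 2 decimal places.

With ln yᵢ as the transformed response and xᵢ as the regressor:
AᵀA = [[111.0000, 21.0000]; [21.0000, 6]], rhs = [78.7259, 17.0676]ᵀ  (here Σx = 21.0000, Σ(x)² = 111.0000, Σln y = 17.0676, Σx·ln y = 78.7259).
Slope k = (n·Σx·ln y − Σx·Σln y)/(n·Σ(x)² − (Σx)²) = (6·78.7259 − 21.0000·17.0676)/225.0000 = 0.50638; ln C = (Σln y − k·Σx)/n = 1.07228, so C = exp(1.07228) = 2.92204.

k = 0.51, C = 2.92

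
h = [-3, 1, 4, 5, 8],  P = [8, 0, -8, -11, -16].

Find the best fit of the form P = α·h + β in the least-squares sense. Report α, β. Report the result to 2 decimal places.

α = -2.26, β = 1.37

MᵀM·[α, β]ᵀ = MᵀP reads: 115·α + 15·β = -239;  15·α + 5·β = -27.
(Σh·h = 115, Σh = 15, Σ1 = 5, Σh·P = -239, ΣP = -27.)
Determinant 115·5 − 15² = 350.
α = ((-239)·5 − 15·(-27))/350 = -79/35; β = (115·(-27) − 15·(-239))/350 = 48/35.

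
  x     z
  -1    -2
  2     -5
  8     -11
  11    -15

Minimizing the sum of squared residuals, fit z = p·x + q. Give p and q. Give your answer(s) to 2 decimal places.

p = -1.07, q = -2.92

From the data, Σx·x = 190, Σx = 20, Σ1 = 4.
Moment sums: Σx·z = -261, Σz = -33.
Normal equations: [[190, 20]; [20, 4]]·[p, q]ᵀ = [-261, -33]ᵀ.
Δ = 190·4 − 20² = 360.
p = ((-261)·4 − 20·(-33))/360 = -16/15; q = (190·(-33) − 20·(-261))/360 = -35/12.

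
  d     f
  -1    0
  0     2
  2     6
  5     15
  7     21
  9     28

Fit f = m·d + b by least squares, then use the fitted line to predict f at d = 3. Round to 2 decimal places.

f̂ = 10.13

Normal-equation sums: Σd·d = 160, Σd = 22, Σ1 = 6.
Right-hand side: Σd·f = 486, Σf = 72.
MᵀM·[m, b]ᵀ = Mᵀf becomes [[160, 22]; [22, 6]]·[m, b]ᵀ = [486, 72]ᵀ.
det = 160·6 − 22² = 476.
m = (486·6 − 22·72)/476 = 333/119; b = (160·72 − 22·486)/476 = 207/119.
At d = 3: f̂ = (333/119)·(3) + (207/119)·(1) = 1206/119.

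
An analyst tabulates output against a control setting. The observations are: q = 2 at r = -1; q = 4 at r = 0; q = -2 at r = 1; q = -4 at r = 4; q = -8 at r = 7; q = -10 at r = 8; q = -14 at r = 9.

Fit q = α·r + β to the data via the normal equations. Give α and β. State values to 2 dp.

α = -1.54, β = 1.59

AᵀA·[α, β]ᵀ = Aᵀq reads: 212·α + 28·β = -282;  28·α + 7·β = -32.
(Σr·r = 212, Σr = 28, Σ1 = 7, Σr·q = -282, Σq = -32.)
Δ = 212·7 − 28² = 700.
α = ((-282)·7 − 28·(-32))/700 = -77/50; β = (212·(-32) − 28·(-282))/700 = 278/175.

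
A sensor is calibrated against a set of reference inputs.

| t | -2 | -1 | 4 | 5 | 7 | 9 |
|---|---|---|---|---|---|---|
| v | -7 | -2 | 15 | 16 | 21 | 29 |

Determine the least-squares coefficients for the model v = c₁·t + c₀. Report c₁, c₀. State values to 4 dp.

c₁ = 3.1469, c₀ = 0.4615

With design matrix A, AᵀA = [[176, 22]; [22, 6]] and Aᵀv = [564, 72]ᵀ.
Eliminating c₀: 6·(row 1) − 22·(row 2) gives 572·c₁ = 6·564 − 22·72 = 1800, so c₁ = 450/143.
Then c₀ = (72 − 22·(450/143))/6 = 6/13.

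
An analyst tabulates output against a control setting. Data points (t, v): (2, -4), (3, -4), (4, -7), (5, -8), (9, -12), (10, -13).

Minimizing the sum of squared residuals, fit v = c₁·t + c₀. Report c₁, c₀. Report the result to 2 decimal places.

c₁ = -1.16, c₀ = -1.63

Normal-equation sums: Σt·t = 235, Σt = 33, Σ1 = 6.
Right-hand side: Σt·v = -326, Σv = -48.
So XᵀX·[c₁, c₀]ᵀ = Xᵀv: [[235, 33]; [33, 6]]·[c₁, c₀]ᵀ = [-326, -48]ᵀ.
Δ = 235·6 − 33² = 321.
c₁ = ((-326)·6 − 33·(-48))/321 = -124/107; c₀ = (235·(-48) − 33·(-326))/321 = -174/107.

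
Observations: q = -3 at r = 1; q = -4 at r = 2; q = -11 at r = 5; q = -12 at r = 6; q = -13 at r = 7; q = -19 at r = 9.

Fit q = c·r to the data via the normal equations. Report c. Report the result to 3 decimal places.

c = -2.041

From the data, Σr·r = 196.
Moment sums: Σr·q = -400.
Normal equations: [[196]]·[c]ᵀ = [-400]ᵀ.
c = (-400)/196 = -2.04082.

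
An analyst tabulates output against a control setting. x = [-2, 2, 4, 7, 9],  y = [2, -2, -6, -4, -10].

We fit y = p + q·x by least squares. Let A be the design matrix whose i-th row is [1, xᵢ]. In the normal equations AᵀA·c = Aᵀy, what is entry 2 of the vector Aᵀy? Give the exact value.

-150

Entry 2 ↔ basis x, so (Aᵀy)_{2} = Σᵢ (x)·yᵢ = (-2)·(2) + (2)·(-2) + (4)·(-6) + (7)·(-4) + (9)·(-10) = -150.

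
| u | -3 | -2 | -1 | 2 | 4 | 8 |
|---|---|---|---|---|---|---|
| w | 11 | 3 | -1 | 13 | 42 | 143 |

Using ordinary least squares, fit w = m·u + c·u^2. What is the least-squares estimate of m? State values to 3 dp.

With design matrix M, MᵀM = [[98, 548]; [548, 4466]] and Mᵀw = [1300, 9986]ᵀ.
det = 98·4466 − 548² = 137364.
m = (1300·4466 − 548·9986)/137364 = 83368/34341; c = (98·9986 − 548·1300)/137364 = 66557/34341.

m = 2.428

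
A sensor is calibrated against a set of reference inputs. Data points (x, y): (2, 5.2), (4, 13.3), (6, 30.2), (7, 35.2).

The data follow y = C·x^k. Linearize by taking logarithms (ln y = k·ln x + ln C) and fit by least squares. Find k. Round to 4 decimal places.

Linearized form: ln y = k·ln x + ln C. From the 4 transformed points,
Σln x = 5.8171, Σ(ln x)² = 9.3992, Σln y = 11.2053, Σln x·ln y = 17.7657.
Equations: 9.3992·k + 5.8171·ln C = 17.7657;  5.8171·k + 4·ln C = 11.2053.
Δ = 9.3992·4 − (5.8171)² = 3.7582; k = (17.7657·4 − 5.8171·11.2053)/3.7582 = 1.56464, ln C = (9.3992·11.2053 − 5.8171·17.7657)/3.7582 = 0.52590.

k = 1.5646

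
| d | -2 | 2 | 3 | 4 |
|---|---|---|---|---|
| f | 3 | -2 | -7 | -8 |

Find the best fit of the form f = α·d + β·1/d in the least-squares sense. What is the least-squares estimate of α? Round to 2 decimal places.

The normal system AᵀA·[α, β]ᵀ = Aᵀf is [[33, 4]; [4, 97/144]]·[α, β]ᵀ = [-63, -41/6]ᵀ.
det = 33·(97/144) − 4² = 299/48.
α = ((-63)·(97/144) − 4·(-41/6))/(299/48) = -725/299; β = (33·(-41/6) − 4·(-63))/(299/48) = 1272/299.

α = -2.42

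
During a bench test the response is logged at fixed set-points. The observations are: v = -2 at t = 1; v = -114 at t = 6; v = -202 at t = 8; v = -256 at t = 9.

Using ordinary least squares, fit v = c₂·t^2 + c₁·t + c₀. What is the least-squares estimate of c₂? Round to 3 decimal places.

c₂ = -3.119

Setting ∂/∂c₂ … = 0 gives: 11954·c₂ + 1458·c₁ + 182·c₀ = -37770;  1458·c₂ + 182·c₁ + 24·c₀ = -4606;  182·c₂ + 24·c₁ + 4·c₀ = -574.
(Σt^2·t^2 = 11954, Σt^2·t = 1458, Σt^2 = 182, Σt·t = 182, Σt = 24, Σ1 = 4, Σt^2·v = -37770, Σt·v = -4606, Σv = -574.)
Inverting the 3×3 Gram matrix, [c₂, c₁, c₀]ᵀ = [-8761/2809, -1514/2809, 4618/2809]ᵀ.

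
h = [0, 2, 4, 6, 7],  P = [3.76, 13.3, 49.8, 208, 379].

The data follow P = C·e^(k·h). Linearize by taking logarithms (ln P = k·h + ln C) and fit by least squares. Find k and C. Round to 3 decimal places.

k = 0.666, C = 3.631

Linearized form: ln P = k·h + ln C. From the 5 transformed points,
Over the data: Σh = 19.0000, Σ(h)² = 105.0000, Σln P = 19.0953, Σh·ln P = 94.3956.
Normal system: [[105.0000, 19.0000]; [19.0000, 5]]·[k, ln C]ᵀ = [94.3956, 19.0953]ᵀ.
Δ = 105.0000·5 − (19.0000)² = 164.0000; k = (94.3956·5 − 19.0000·19.0953)/164.0000 = 0.66566, ln C = (105.0000·19.0953 − 19.0000·94.3956)/164.0000 = 1.28956, so C = exp(1.28956) = 3.63119.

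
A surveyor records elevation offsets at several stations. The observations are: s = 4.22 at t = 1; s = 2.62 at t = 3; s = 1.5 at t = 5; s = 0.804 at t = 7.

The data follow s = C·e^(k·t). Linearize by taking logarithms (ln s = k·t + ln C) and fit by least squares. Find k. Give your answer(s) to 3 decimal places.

k = -0.277

With ln sᵢ as the transformed response and tᵢ as the regressor:
XᵀX = [[84.0000, 16.0000]; [16.0000, 4]], rhs = [4.8296, 2.5903]ᵀ  (here Σt = 16.0000, Σ(t)² = 84.0000, Σln s = 2.5903, Σt·ln s = 4.8296).
Δ = 84.0000·4 − (16.0000)² = 80.0000; k = (4.8296·4 − 16.0000·2.5903)/80.0000 = -0.27658, ln C = (84.0000·2.5903 − 16.0000·4.8296)/80.0000 = 1.75392.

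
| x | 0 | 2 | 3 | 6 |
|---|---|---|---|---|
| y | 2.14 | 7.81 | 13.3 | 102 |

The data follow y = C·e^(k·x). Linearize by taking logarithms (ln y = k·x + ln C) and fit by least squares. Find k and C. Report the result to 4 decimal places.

k = 0.6424, C = 2.0975

Taking logs, ln y = k·x + ln C, so regress ln y on x.
Over the data: Σx = 11.0000, Σ(x)² = 49.0000, Σln y = 10.0289, Σx·ln y = 39.6239.
Normal system: [[49.0000, 11.0000]; [11.0000, 4]]·[k, ln C]ᵀ = [39.6239, 10.0289]ᵀ.
Slope k = (n·Σx·ln y − Σx·Σln y)/(n·Σ(x)² − (Σx)²) = (4·39.6239 − 11.0000·10.0289)/75.0000 = 0.64236; ln C = (Σln y − k·Σx)/n = 0.74073, so C = exp(0.74073) = 2.09748.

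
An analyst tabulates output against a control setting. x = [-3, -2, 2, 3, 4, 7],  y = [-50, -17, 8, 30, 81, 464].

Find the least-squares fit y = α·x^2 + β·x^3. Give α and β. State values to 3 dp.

α = -1.043, β = 1.502

Compute the Gram sums: Σx^2·x^2 = 2851, Σx^2·x^3 = 17831, Σx^3·x^3 = 123331.
And Σx^2·y = 23816, Σx^3·y = 166696.
So MᵀM·[α, β]ᵀ = Mᵀy: [[2851, 17831]; [17831, 123331]]·[α, β]ᵀ = [23816, 166696]ᵀ.
Δ = 2851·123331 − 17831² = 33672120.
α = (23816·123331 − 17831·166696)/33672120 = -292544/280601; β = (2851·166696 − 17831·23816)/33672120 = 421560/280601.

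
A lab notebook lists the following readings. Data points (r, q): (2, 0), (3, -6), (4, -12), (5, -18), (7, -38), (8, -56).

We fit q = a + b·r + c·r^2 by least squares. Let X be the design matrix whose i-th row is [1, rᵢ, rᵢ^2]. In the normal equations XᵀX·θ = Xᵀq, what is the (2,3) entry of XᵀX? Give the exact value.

Row 2 ↔ basis r, column 3 ↔ basis r^2, so (XᵀX)_{2,3} = Σᵢ (r)·(r^2) = (2)·(4) + (3)·(9) + (4)·(16) + (5)·(25) + (7)·(49) + (8)·(64) = 1079.

1079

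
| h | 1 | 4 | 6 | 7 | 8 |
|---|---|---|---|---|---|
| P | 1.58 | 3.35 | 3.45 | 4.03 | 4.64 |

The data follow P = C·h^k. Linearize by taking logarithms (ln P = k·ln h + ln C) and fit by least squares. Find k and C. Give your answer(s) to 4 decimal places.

Taking logs, ln P = k·ln h + ln C, so regress ln P on ln h.
Sums: Σln h = 7.2034, Σ(ln h)² = 13.2429, Σln P = 5.8332, Σln h·ln P = 9.7983.
Normal system: [[13.2429, 7.2034]; [7.2034, 5]]·[k, ln C]ᵀ = [9.7983, 5.8332]ᵀ.
Slope k = (n·Σln h·ln P − Σln h·Σln P)/(n·Σ(ln h)² − (Σln h)²) = (5·9.7983 − 7.2034·5.8332)/14.3252 = 0.48673; ln C = (Σln P − k·Σln h)/n = 0.46543, so C = exp(0.46543) = 1.59270.

k = 0.4867, C = 1.5927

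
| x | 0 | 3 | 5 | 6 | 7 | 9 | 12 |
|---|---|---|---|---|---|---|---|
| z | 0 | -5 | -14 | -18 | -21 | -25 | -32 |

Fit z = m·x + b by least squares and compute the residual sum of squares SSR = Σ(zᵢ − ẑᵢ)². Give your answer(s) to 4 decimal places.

SSR = 16.5730

AᵀA·[m, b]ᵀ = Aᵀz reads: 344·m + 42·b = -949;  42·m + 7·b = -115.
(Σx·x = 344, Σx = 42, Σ1 = 7, Σx·z = -949, Σz = -115.)
Δ = 344·7 − 42² = 644.
m = ((-949)·7 − 42·(-115))/644 = -259/92; b = (344·(-115) − 42·(-949))/644 = 149/322.
Residuals: -149/322, 1921/644, -249/644, -11/7, -1131/644, -81/644, 425/322; SSR = 10673/644.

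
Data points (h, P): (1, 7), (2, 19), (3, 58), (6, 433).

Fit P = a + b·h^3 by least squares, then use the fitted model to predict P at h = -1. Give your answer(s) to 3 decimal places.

P̂ = 2.195

Normal-equation sums: Σ1 = 4, Σh^3 = 252, Σh^3·h^3 = 47450.
Right-hand side: ΣP = 517, Σh^3·P = 95253.
Δ = 4·47450 − 252² = 126296.
a = (517·47450 − 252·95253)/126296 = 263947/63148; b = (4·95253 − 252·517)/126296 = 31341/15787.
At h = -1: P̂ = (263947/63148)·(1) + (31341/15787)·(-1) = 138583/63148.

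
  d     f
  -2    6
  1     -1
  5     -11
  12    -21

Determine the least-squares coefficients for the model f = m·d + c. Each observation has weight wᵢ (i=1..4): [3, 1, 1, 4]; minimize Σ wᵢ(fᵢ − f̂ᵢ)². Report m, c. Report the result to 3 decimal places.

m = -1.911, c = 1.523

Entries of XᵀWX: Σwᵢ·d·d = 614, Σwᵢ·d = 48, Σwᵢ·1 = 9.
For XᵀWf: Σwᵢ·d·f = -1100, Σwᵢ·f = -78.
XᵀWX·[m, c]ᵀ = XᵀWf becomes [[614, 48]; [48, 9]]·[m, c]ᵀ = [-1100, -78]ᵀ.
Determinant 614·9 − 48² = 3222.
m = ((-1100)·9 − 48·(-78))/3222 = -342/179; c = (614·(-78) − 48·(-1100))/3222 = 818/537.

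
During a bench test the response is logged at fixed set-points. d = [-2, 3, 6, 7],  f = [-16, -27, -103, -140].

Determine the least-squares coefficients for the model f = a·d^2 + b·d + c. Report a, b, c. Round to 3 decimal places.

With design matrix X, XᵀX = [[3794, 578, 98]; [578, 98, 14]; [98, 14, 4]] and Xᵀf = [-10875, -1647, -286]ᵀ.
Inverting the 3×3 Gram matrix, [a, b, c]ᵀ = [-6287/2172, 1517/2172, -548/181]ᵀ.

a = -2.895, b = 0.698, c = -3.028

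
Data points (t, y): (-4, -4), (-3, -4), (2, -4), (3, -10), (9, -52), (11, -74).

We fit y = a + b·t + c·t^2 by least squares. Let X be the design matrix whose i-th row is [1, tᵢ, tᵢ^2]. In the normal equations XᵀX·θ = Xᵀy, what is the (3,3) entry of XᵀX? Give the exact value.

Row 3 ↔ basis t^2, column 3 ↔ basis t^2, so (XᵀX)_{3,3} = Σᵢ (t^2)·(t^2) = (16)·(16) + (9)·(9) + (4)·(4) + (9)·(9) + (81)·(81) + (121)·(121) = 21636.

21636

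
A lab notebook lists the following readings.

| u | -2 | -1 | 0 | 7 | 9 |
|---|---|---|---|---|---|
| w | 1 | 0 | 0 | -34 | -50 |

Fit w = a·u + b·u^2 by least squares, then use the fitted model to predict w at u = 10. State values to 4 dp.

Compute the Gram sums: Σu·u = 135, Σu·u^2 = 1063, Σu^2·u^2 = 8979.
For Aᵀw: Σu·w = -690, Σu^2·w = -5712.
AᵀA·[a, b]ᵀ = Aᵀw becomes [[135, 1063]; [1063, 8979]]·[a, b]ᵀ = [-690, -5712]ᵀ.
Determinant 135·8979 − 1063² = 82196.
a = ((-690)·8979 − 1063·(-5712))/82196 = -61827/41098; b = (135·(-5712) − 1063·(-690))/82196 = -18825/41098.
At u = 10: ŵ = (-61827/41098)·(10) + (-18825/41098)·(100) = -1250385/20549.

ŵ = -60.8489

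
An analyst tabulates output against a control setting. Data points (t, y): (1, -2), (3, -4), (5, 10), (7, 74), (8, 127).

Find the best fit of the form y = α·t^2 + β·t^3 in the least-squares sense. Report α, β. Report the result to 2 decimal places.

α = -2.10, β = 0.51

Sums needed: Σt^2·t^2 = 7204, Σt^2·t^3 = 52944, Σt^3·t^3 = 396148.
Moment sums: Σt^2·y = 11966, Σt^3·y = 91546.
Eliminating β: 396148·(row 1) − 52944·(row 2) gives 50783056·α = 396148·11966 − 52944·91546 = -106504456, so α = -13313057/6347882.
Then β = (91546 − 52944·(-13313057/6347882))/396148 = 3246185/6347882.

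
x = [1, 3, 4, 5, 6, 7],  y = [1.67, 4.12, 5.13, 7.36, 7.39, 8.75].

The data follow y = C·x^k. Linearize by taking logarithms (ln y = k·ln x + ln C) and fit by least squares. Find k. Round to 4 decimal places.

Taking logs, ln y = k·ln x + ln C, so regress ln y on ln x.
Σln x = 7.8320, Σ(ln x)² = 12.7160, Σln y = 9.7290, Σln x·ln y = 14.8393.
Equations: 12.7160·k + 7.8320·ln C = 14.8393;  7.8320·k + 6·ln C = 9.7290.
Slope k = (n·Σln x·ln y − Σln x·Σln y)/(n·Σ(ln x)² − (Σln x)²) = (6·14.8393 − 7.8320·9.7290)/14.9557 = 0.85839; ln C = (Σln y − k·Σln x)/n = 0.50102.

k = 0.8584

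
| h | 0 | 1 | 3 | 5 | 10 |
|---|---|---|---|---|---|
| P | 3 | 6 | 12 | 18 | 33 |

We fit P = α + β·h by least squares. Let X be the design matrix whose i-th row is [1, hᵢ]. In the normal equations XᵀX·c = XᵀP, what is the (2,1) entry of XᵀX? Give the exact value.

19

Row 2 ↔ basis h, column 1 ↔ basis 1, so (XᵀX)_{2,1} = Σᵢ h = (0)·(1) + (1)·(1) + (3)·(1) + (5)·(1) + (10)·(1) = 19.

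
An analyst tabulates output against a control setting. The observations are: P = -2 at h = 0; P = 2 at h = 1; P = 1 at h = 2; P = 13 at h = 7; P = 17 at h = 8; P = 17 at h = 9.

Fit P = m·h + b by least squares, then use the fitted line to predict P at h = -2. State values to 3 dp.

P̂ = -6.090

Sums needed: Σh·h = 199, Σh = 27, Σ1 = 6.
For MᵀP: Σh·P = 384, ΣP = 48.
So MᵀM·[m, b]ᵀ = MᵀP: [[199, 27]; [27, 6]]·[m, b]ᵀ = [384, 48]ᵀ.
Eliminating b: 6·(row 1) − 27·(row 2) gives 465·m = 6·384 − 27·48 = 1008, so m = 336/155.
Then b = (48 − 27·(336/155))/6 = -272/155.
At h = -2: P̂ = (336/155)·(-2) + (-272/155)·(1) = -944/155.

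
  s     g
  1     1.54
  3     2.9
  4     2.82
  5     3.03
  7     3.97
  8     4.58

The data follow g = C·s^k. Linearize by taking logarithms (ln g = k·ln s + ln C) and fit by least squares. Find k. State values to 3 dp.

k = 0.487

Let Y = ln g. Fitting Y = k·ln s + ln C by least squares:
XᵀX = [[13.8297, 8.1197]; [8.1197, 6]], rhs = [10.2383, 6.5423]ᵀ  (here Σln s = 8.1197, Σ(ln s)² = 13.8297, Σln g = 6.5423, Σln s·ln g = 10.2383).
Solving (det = 17.0487): k = 0.48736, ln C = 0.43084.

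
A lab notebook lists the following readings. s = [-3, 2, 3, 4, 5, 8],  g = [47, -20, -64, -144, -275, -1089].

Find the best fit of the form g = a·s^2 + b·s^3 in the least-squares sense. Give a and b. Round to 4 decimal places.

a = -0.9339, b = -2.0107

From the data, Σs^2·s^2 = 5155, Σs^2·s^3 = 36949, Σs^3·s^3 = 283387.
Right-hand side: Σs^2·g = -79108, Σs^3·g = -604316.
Eliminating b: 283387·(row 1) − 36949·(row 2) gives 95631384·a = 283387·(-79108) − 36949·(-604316) = -89306912, so a = -11163364/11953923.
Then b = ((-604316) − 36949·(-11163364/11953923))/283387 = -24035936/11953923.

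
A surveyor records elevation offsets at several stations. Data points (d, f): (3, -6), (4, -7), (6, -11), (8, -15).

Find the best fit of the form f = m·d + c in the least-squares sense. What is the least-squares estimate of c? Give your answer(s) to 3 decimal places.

The normal equations are: 125·m + 21·c = -232;  21·m + 4·c = -39.
(Σd·d = 125, Σd = 21, Σ1 = 4, Σd·f = -232, Σf = -39.)
Determinant 125·4 − 21² = 59.
m = ((-232)·4 − 21·(-39))/59 = -109/59; c = (125·(-39) − 21·(-232))/59 = -3/59.

c = -0.051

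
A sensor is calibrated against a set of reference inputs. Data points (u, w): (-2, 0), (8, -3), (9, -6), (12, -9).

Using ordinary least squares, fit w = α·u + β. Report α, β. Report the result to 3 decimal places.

α = -0.582, β = -0.569

MᵀM·[α, β]ᵀ = Mᵀw reads: 293·α + 27·β = -186;  27·α + 4·β = -18.
(Σu·u = 293, Σu = 27, Σ1 = 4, Σu·w = -186, Σw = -18.)
Δ = 293·4 − 27² = 443.
α = ((-186)·4 − 27·(-18))/443 = -258/443; β = (293·(-18) − 27·(-186))/443 = -252/443.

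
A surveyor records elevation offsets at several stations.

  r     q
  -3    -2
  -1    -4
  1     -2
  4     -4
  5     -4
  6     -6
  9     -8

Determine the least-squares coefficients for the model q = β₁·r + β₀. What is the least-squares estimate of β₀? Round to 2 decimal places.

β₀ = -2.98

Compute the Gram sums: Σr·r = 169, Σr = 21, Σ1 = 7.
Right-hand side: Σr·q = -136, Σq = -30.
Eliminating β₀: 7·(row 1) − 21·(row 2) gives 742·β₁ = 7·(-136) − 21·(-30) = -322, so β₁ = -23/53.
Then β₀ = ((-30) − 21·(-23/53))/7 = -1107/371.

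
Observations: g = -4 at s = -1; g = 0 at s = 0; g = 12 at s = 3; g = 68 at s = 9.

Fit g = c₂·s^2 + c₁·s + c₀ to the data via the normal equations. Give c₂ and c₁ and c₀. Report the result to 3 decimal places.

c₂ = 0.534, c₁ = 2.857, c₀ = -1.001

Normal-equation sums: Σs^2·s^2 = 6643, Σs^2·s = 755, Σs^2 = 91, Σs·s = 91, Σs = 11, Σ1 = 4.
Moment sums: Σs^2·g = 5612, Σs·g = 652, Σg = 76.
So AᵀA·[c₂, c₁, c₀]ᵀ = Aᵀg: [[6643, 755, 91]; [755, 91, 11]; [91, 11, 4]]·[c₂, c₁, c₀]ᵀ = [5612, 652, 76]ᵀ.
Row-reducing yields c₂ = 2048/3837, c₁ = 10964/3837, c₀ = -1280/1279.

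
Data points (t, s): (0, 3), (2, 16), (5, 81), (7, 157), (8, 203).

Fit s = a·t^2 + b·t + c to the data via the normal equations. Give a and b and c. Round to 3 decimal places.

a = 3.115, b = 0.099, c = 3.086

Forming XᵀX = [[7138, 988, 142]; [988, 142, 22]; [142, 22, 5]] and Xᵀs = [22774, 3160, 460]ᵀ gives XᵀX·[a, b, c]ᵀ = Xᵀs.
Solving the 3×3 system (Gaussian elimination) gives a = 10957/3517, b = 348/3517, c = 10854/3517.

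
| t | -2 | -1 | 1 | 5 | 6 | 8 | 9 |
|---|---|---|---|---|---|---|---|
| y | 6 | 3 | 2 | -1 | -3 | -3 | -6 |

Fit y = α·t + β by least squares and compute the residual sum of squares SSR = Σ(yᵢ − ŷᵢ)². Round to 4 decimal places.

SSR = 5.0347

From the data, Σt·t = 212, Σt = 26, Σ1 = 7.
And Σt·y = -114, Σy = -2.
So XᵀX·[α, β]ᵀ = Xᵀy: [[212, 26]; [26, 7]]·[α, β]ᵀ = [-114, -2]ᵀ.
det = 212·7 − 26² = 808.
α = ((-114)·7 − 26·(-2))/808 = -373/404; β = (212·(-2) − 26·(-114))/808 = 635/202.
Residuals: 102/101, -431/404, -89/404, 191/404, -61/101, 251/202, -337/404; SSR = 1017/202.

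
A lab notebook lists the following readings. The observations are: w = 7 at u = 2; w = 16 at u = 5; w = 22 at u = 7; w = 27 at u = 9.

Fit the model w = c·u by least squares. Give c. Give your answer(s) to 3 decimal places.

The normal system MᵀM·[c]ᵀ = Mᵀw is [[159]]·[c]ᵀ = [491]ᵀ.
c = 491/159 = 3.08805.

c = 3.088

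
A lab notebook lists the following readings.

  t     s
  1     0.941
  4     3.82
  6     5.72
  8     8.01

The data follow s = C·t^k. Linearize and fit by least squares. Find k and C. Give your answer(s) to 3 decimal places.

Linearized form: ln s = k·ln t + ln C. From the 4 transformed points,
XᵀX = [[9.4563, 5.2575]; [5.2575, 4]], rhs = [9.3094, 5.1041]ᵀ  (here Σln t = 5.2575, Σ(ln t)² = 9.4563, Σln s = 5.1041, Σln t·ln s = 9.3094).
Solving (det = 10.1839): k = 1.02151, ln C = -0.06662, so C = exp(-0.06662) = 0.93555.

k = 1.022, C = 0.936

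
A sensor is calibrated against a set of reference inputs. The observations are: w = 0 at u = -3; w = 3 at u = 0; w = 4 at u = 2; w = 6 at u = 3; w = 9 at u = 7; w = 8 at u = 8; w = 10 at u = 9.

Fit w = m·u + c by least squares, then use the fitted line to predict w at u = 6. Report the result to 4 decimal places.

ŵ = 7.5215

Setting ∂/∂m … = 0 gives: 216·m + 26·c = 243;  26·m + 7·c = 40.
Eliminating c: 7·(row 1) − 26·(row 2) gives 836·m = 7·243 − 26·40 = 661, so m = 661/836.
Then c = (40 − 26·(661/836))/7 = 1161/418.
At u = 6: ŵ = (661/836)·(6) + (1161/418)·(1) = 1572/209.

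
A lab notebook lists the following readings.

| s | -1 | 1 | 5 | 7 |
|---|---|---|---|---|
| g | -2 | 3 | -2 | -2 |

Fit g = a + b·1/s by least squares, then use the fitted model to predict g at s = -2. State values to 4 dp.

ĝ = -2.0683

From the data, Σ1 = 4, Σ1/s = 12/35, Σ1/s·1/s = 2524/1225.
Moment sums: Σg = -3, Σ1/s·g = 151/35.
So AᵀA·[a, b]ᵀ = Aᵀg: [[4, 12/35]; [12/35, 2524/1225]]·[a, b]ᵀ = [-3, 151/35]ᵀ.
Eliminating b: (2524/1225)·(row 1) − (12/35)·(row 2) gives (9952/1225)·a = (2524/1225)·(-3) − (12/35)·(151/35) = -9384/1225, so a = -1173/1244.
Then b = ((151/35) − (12/35)·(-1173/1244))/(2524/1225) = 700/311.
At s = -2: ĝ = (-1173/1244)·(1) + (700/311)·(-1/2) = -2573/1244.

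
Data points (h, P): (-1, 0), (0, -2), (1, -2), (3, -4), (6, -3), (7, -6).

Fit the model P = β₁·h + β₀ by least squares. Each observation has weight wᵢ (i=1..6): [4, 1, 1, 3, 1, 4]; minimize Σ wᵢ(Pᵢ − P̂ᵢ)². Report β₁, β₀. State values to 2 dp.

Sums needed: Σwᵢ·h·h = 264, Σwᵢ·h = 40, Σwᵢ·1 = 14.
Right-hand side: Σwᵢ·h·P = -224, Σwᵢ·P = -43.
Eliminating β₀: 14·(row 1) − 40·(row 2) gives 2096·β₁ = 14·(-224) − 40·(-43) = -1416, so β₁ = -177/262.
Then β₀ = ((-43) − 40·(-177/262))/14 = -299/262.

β₁ = -0.68, β₀ = -1.14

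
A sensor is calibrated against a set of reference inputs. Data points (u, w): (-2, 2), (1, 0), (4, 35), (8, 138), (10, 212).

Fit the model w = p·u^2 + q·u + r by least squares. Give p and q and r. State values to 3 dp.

Setting ∂/∂p … = 0 gives: 14369·p + 1569·q + 185·r = 30600;  1569·p + 185·q + 21·r = 3360;  185·p + 21·q + 5·r = 387.
Solving the 3×3 system (Gaussian elimination) gives p = 2553/1276, q = 1977/1276, r = -69/22.

p = 2.001, q = 1.549, r = -3.136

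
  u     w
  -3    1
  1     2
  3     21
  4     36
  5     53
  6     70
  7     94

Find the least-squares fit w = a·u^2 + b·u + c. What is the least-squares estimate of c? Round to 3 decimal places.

c = -2.151

Compute the Gram sums: Σu^2·u^2 = 4741, Σu^2·u = 749, Σu^2 = 145, Σu·u = 145, Σu = 23, Σ1 = 7.
Moment sums: Σu^2·w = 9227, Σu·w = 1549, Σw = 277.
Normal equations: [[4741, 749, 145]; [749, 145, 23]; [145, 23, 7]]·[a, b, c]ᵀ = [9227, 1549, 277]ᵀ.
Row-reducing yields a = 172/117, b = 1204/351, c = -755/351.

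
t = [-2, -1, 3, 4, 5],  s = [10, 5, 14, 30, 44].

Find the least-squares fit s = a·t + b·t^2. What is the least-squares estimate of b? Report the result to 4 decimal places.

From the data, Σt·t = 55, Σt·t^2 = 207, Σt^2·t^2 = 979.
Moment sums: Σt·s = 357, Σt^2·s = 1751.
AᵀA·[a, b]ᵀ = Aᵀs becomes [[55, 207]; [207, 979]]·[a, b]ᵀ = [357, 1751]ᵀ.
Δ = 55·979 − 207² = 10996.
a = (357·979 − 207·1751)/10996 = -6477/5498; b = (55·1751 − 207·357)/10996 = 11203/5498.

b = 2.0377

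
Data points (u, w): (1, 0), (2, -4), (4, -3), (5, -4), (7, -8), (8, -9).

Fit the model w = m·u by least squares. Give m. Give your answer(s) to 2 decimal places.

Sums needed: Σu·u = 159.
Moment sums: Σu·w = -168.
m = (-168)/159 = -1.0566.

m = -1.06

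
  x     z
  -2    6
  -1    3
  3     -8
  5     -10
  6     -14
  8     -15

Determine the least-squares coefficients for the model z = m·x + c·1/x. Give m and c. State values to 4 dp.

Normal-equation sums: Σx·x = 139, Σx·1/x = 6, Σ1/x·1/x = 20801/14400.
For Mᵀz: Σx·z = -293, Σ1/x·z = -119/8.
Determinant 139·(20801/14400) − 6² = 2372939/14400.
m = ((-293)·(20801/14400) − 6·(-119/8))/(2372939/14400) = -4809493/2372939; c = (139·(-119/8) − 6·(-293))/(2372939/14400) = -4458600/2372939.

m = -2.0268, c = -1.8789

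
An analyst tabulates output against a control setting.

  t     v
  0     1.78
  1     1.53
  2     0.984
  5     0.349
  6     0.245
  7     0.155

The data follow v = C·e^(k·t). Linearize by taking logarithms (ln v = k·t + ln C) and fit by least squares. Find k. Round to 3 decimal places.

k = -0.354

With ln vᵢ as the transformed response and tᵢ as the regressor:
XᵀX = [[115.0000, 21.0000]; [21.0000, 6]], rhs = [-26.3597, -3.3378]ᵀ  (here Σt = 21.0000, Σ(t)² = 115.0000, Σln v = -3.3378, Σt·ln v = -26.3597).
Solving (det = 249.0000): k = -0.35368, ln C = 0.68157.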